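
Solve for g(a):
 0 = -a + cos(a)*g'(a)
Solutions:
 g(a) = C1 + Integral(a/cos(a), a)


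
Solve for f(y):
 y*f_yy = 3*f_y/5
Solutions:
 f(y) = C1 + C2*y^(8/5)


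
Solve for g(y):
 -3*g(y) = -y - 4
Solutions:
 g(y) = y/3 + 4/3


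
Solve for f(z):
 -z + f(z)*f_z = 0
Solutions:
 f(z) = -sqrt(C1 + z^2)
 f(z) = sqrt(C1 + z^2)


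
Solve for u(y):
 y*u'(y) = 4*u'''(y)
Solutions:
 u(y) = C1 + Integral(C2*airyai(2^(1/3)*y/2) + C3*airybi(2^(1/3)*y/2), y)


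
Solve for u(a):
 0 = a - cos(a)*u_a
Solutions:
 u(a) = C1 + Integral(a/cos(a), a)


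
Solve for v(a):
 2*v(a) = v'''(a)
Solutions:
 v(a) = C3*exp(2^(1/3)*a) + (C1*sin(2^(1/3)*sqrt(3)*a/2) + C2*cos(2^(1/3)*sqrt(3)*a/2))*exp(-2^(1/3)*a/2)


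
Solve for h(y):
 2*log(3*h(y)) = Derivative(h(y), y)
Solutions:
 -Integral(1/(log(_y) + log(3)), (_y, h(y)))/2 = C1 - y


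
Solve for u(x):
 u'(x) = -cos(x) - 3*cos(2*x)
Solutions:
 u(x) = C1 - sin(x) - 3*sin(2*x)/2


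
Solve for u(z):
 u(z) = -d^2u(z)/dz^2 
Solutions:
 u(z) = C1*sin(z) + C2*cos(z)


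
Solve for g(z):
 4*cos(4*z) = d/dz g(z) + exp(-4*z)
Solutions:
 g(z) = C1 + sin(4*z) + exp(-4*z)/4


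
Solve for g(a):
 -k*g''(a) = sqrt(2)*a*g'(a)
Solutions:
 g(a) = C1 + C2*sqrt(k)*erf(2^(3/4)*a*sqrt(1/k)/2)


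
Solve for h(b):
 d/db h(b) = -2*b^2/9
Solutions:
 h(b) = C1 - 2*b^3/27


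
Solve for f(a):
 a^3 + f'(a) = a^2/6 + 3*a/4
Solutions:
 f(a) = C1 - a^4/4 + a^3/18 + 3*a^2/8


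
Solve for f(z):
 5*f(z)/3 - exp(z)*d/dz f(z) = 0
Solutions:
 f(z) = C1*exp(-5*exp(-z)/3)


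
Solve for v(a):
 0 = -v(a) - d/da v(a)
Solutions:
 v(a) = C1*exp(-a)


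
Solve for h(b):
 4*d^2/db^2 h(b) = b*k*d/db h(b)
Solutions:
 h(b) = Piecewise((-sqrt(2)*sqrt(pi)*C1*erf(sqrt(2)*b*sqrt(-k)/4)/sqrt(-k) - C2, (k > 0) | (k < 0)), (-C1*b - C2, True))


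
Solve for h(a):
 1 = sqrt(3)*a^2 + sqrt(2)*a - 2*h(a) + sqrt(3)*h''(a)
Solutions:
 h(a) = C1*exp(-sqrt(2)*3^(3/4)*a/3) + C2*exp(sqrt(2)*3^(3/4)*a/3) + sqrt(3)*a^2/2 + sqrt(2)*a/2 + 1


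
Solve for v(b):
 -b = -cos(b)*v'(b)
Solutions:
 v(b) = C1 + Integral(b/cos(b), b)


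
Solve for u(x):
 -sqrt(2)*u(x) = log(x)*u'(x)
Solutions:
 u(x) = C1*exp(-sqrt(2)*li(x))


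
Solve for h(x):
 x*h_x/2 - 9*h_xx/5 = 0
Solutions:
 h(x) = C1 + C2*erfi(sqrt(5)*x/6)


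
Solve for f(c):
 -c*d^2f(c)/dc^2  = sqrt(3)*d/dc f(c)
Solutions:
 f(c) = C1 + C2*c^(1 - sqrt(3))


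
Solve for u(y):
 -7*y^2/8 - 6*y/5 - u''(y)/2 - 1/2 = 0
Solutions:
 u(y) = C1 + C2*y - 7*y^4/48 - 2*y^3/5 - y^2/2


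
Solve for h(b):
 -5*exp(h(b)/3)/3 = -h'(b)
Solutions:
 h(b) = 3*log(-1/(C1 + 5*b)) + 6*log(3)


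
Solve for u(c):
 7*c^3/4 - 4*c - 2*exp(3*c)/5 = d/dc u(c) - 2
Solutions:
 u(c) = C1 + 7*c^4/16 - 2*c^2 + 2*c - 2*exp(3*c)/15


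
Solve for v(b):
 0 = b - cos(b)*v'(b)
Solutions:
 v(b) = C1 + Integral(b/cos(b), b)


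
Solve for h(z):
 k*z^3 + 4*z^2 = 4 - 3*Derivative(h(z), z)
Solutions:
 h(z) = C1 - k*z^4/12 - 4*z^3/9 + 4*z/3


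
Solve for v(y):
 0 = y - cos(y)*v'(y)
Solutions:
 v(y) = C1 + Integral(y/cos(y), y)


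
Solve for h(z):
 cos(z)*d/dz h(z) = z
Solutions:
 h(z) = C1 + Integral(z/cos(z), z)


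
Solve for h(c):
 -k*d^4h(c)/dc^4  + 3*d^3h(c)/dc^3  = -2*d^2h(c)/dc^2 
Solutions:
 h(c) = C1 + C2*c + C3*exp(c*(3 - sqrt(8*k + 9))/(2*k)) + C4*exp(c*(sqrt(8*k + 9) + 3)/(2*k))


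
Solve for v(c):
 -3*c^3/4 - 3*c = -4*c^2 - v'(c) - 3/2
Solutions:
 v(c) = C1 + 3*c^4/16 - 4*c^3/3 + 3*c^2/2 - 3*c/2


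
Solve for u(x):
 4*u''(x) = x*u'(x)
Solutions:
 u(x) = C1 + C2*erfi(sqrt(2)*x/4)


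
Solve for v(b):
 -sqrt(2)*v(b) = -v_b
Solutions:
 v(b) = C1*exp(sqrt(2)*b)


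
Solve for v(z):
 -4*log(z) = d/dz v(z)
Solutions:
 v(z) = C1 - 4*z*log(z) + 4*z


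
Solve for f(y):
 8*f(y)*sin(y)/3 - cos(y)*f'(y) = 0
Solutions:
 f(y) = C1/cos(y)^(8/3)


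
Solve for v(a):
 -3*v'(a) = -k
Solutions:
 v(a) = C1 + a*k/3


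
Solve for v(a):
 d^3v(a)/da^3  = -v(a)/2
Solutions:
 v(a) = C3*exp(-2^(2/3)*a/2) + (C1*sin(2^(2/3)*sqrt(3)*a/4) + C2*cos(2^(2/3)*sqrt(3)*a/4))*exp(2^(2/3)*a/4)


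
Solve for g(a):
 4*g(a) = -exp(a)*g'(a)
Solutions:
 g(a) = C1*exp(4*exp(-a))


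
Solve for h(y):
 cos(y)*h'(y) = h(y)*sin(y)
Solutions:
 h(y) = C1/cos(y)


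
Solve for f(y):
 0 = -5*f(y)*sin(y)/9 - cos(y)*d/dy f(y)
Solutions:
 f(y) = C1*cos(y)^(5/9)


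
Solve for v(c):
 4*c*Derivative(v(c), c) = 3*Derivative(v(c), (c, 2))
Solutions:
 v(c) = C1 + C2*erfi(sqrt(6)*c/3)


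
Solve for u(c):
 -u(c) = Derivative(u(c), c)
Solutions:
 u(c) = C1*exp(-c)


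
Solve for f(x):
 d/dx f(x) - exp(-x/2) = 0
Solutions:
 f(x) = C1 - 2*exp(-x/2)


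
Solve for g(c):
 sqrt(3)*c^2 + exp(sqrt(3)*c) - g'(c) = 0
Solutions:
 g(c) = C1 + sqrt(3)*c^3/3 + sqrt(3)*exp(sqrt(3)*c)/3


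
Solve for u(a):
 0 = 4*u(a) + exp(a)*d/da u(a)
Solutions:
 u(a) = C1*exp(4*exp(-a))


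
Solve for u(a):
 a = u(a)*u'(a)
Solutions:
 u(a) = -sqrt(C1 + a^2)
 u(a) = sqrt(C1 + a^2)


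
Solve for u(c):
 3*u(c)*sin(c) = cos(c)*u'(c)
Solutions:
 u(c) = C1/cos(c)^3


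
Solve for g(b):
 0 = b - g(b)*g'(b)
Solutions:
 g(b) = -sqrt(C1 + b^2)
 g(b) = sqrt(C1 + b^2)


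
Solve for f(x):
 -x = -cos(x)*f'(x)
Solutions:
 f(x) = C1 + Integral(x/cos(x), x)


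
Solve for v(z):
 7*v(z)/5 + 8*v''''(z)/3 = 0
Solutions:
 v(z) = (C1*sin(2^(3/4)*2625^(1/4)*z/20) + C2*cos(2^(3/4)*2625^(1/4)*z/20))*exp(-2^(3/4)*2625^(1/4)*z/20) + (C3*sin(2^(3/4)*2625^(1/4)*z/20) + C4*cos(2^(3/4)*2625^(1/4)*z/20))*exp(2^(3/4)*2625^(1/4)*z/20)


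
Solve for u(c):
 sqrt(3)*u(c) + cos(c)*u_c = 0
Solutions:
 u(c) = C1*(sin(c) - 1)^(sqrt(3)/2)/(sin(c) + 1)^(sqrt(3)/2)


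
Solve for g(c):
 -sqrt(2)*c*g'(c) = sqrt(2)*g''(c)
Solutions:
 g(c) = C1 + C2*erf(sqrt(2)*c/2)


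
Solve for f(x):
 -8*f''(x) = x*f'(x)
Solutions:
 f(x) = C1 + C2*erf(x/4)


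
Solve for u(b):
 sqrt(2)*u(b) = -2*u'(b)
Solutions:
 u(b) = C1*exp(-sqrt(2)*b/2)


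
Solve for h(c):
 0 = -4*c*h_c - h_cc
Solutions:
 h(c) = C1 + C2*erf(sqrt(2)*c)


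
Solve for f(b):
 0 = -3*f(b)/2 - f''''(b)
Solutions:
 f(b) = (C1*sin(6^(1/4)*b/2) + C2*cos(6^(1/4)*b/2))*exp(-6^(1/4)*b/2) + (C3*sin(6^(1/4)*b/2) + C4*cos(6^(1/4)*b/2))*exp(6^(1/4)*b/2)


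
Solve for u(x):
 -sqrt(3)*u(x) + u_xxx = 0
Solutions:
 u(x) = C3*exp(3^(1/6)*x) + (C1*sin(3^(2/3)*x/2) + C2*cos(3^(2/3)*x/2))*exp(-3^(1/6)*x/2)


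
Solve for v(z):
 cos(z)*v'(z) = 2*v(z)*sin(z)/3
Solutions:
 v(z) = C1/cos(z)^(2/3)


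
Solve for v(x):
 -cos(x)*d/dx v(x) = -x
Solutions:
 v(x) = C1 + Integral(x/cos(x), x)


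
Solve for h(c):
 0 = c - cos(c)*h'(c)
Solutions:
 h(c) = C1 + Integral(c/cos(c), c)


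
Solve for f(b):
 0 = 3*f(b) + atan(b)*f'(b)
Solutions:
 f(b) = C1*exp(-3*Integral(1/atan(b), b))


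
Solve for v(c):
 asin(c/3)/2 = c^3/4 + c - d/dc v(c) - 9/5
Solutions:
 v(c) = C1 + c^4/16 + c^2/2 - c*asin(c/3)/2 - 9*c/5 - sqrt(9 - c^2)/2


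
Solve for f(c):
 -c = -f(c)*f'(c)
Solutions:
 f(c) = -sqrt(C1 + c^2)
 f(c) = sqrt(C1 + c^2)


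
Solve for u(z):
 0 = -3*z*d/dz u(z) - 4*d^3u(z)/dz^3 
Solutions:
 u(z) = C1 + Integral(C2*airyai(-6^(1/3)*z/2) + C3*airybi(-6^(1/3)*z/2), z)


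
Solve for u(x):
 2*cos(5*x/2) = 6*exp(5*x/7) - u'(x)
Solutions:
 u(x) = C1 + 42*exp(5*x/7)/5 - 4*sin(5*x/2)/5


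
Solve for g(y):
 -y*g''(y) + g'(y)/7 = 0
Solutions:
 g(y) = C1 + C2*y^(8/7)


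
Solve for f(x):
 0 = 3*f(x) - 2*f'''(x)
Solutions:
 f(x) = C3*exp(2^(2/3)*3^(1/3)*x/2) + (C1*sin(2^(2/3)*3^(5/6)*x/4) + C2*cos(2^(2/3)*3^(5/6)*x/4))*exp(-2^(2/3)*3^(1/3)*x/4)


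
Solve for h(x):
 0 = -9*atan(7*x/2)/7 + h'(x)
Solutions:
 h(x) = C1 + 9*x*atan(7*x/2)/7 - 9*log(49*x^2 + 4)/49


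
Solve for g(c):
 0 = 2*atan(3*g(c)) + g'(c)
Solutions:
 Integral(1/atan(3*_y), (_y, g(c))) = C1 - 2*c


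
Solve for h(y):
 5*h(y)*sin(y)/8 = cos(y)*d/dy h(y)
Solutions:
 h(y) = C1/cos(y)^(5/8)


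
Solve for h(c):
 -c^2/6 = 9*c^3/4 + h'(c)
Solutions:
 h(c) = C1 - 9*c^4/16 - c^3/18


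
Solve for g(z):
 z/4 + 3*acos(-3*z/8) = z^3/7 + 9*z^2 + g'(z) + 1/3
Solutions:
 g(z) = C1 - z^4/28 - 3*z^3 + z^2/8 + 3*z*acos(-3*z/8) - z/3 + sqrt(64 - 9*z^2)


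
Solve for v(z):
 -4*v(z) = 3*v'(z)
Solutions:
 v(z) = C1*exp(-4*z/3)


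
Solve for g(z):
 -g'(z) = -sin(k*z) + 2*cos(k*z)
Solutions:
 g(z) = C1 - 2*sin(k*z)/k - cos(k*z)/k


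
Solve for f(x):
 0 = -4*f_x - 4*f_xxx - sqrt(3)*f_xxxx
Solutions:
 f(x) = C1 + C2*exp(x*(-8*sqrt(3) + 8*2^(2/3)/(sqrt(435) + 113*sqrt(3)/9)^(1/3) + 3*2^(1/3)*(sqrt(435) + 113*sqrt(3)/9)^(1/3))/18)*sin(sqrt(3)*x*(-3*(2*sqrt(435) + 226*sqrt(3)/9)^(1/3) + 16/(2*sqrt(435) + 226*sqrt(3)/9)^(1/3))/18) + C3*exp(x*(-8*sqrt(3) + 8*2^(2/3)/(sqrt(435) + 113*sqrt(3)/9)^(1/3) + 3*2^(1/3)*(sqrt(435) + 113*sqrt(3)/9)^(1/3))/18)*cos(sqrt(3)*x*(-3*(2*sqrt(435) + 226*sqrt(3)/9)^(1/3) + 16/(2*sqrt(435) + 226*sqrt(3)/9)^(1/3))/18) + C4*exp(-x*(8*2^(2/3)/(sqrt(435) + 113*sqrt(3)/9)^(1/3) + 4*sqrt(3) + 3*2^(1/3)*(sqrt(435) + 113*sqrt(3)/9)^(1/3))/9)


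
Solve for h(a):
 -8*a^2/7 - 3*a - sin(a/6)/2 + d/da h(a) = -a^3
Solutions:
 h(a) = C1 - a^4/4 + 8*a^3/21 + 3*a^2/2 - 3*cos(a/6)


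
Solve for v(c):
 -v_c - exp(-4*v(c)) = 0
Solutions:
 v(c) = log(-I*(C1 - 4*c)^(1/4))
 v(c) = log(I*(C1 - 4*c)^(1/4))
 v(c) = log(-(C1 - 4*c)^(1/4))
 v(c) = log(C1 - 4*c)/4


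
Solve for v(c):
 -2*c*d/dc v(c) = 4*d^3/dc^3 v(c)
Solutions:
 v(c) = C1 + Integral(C2*airyai(-2^(2/3)*c/2) + C3*airybi(-2^(2/3)*c/2), c)


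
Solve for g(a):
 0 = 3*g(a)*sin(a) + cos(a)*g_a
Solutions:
 g(a) = C1*cos(a)^3


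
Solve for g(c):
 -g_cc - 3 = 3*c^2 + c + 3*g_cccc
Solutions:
 g(c) = C1 + C2*c + C3*sin(sqrt(3)*c/3) + C4*cos(sqrt(3)*c/3) - c^4/4 - c^3/6 + 15*c^2/2


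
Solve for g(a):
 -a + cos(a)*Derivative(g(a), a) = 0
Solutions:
 g(a) = C1 + Integral(a/cos(a), a)


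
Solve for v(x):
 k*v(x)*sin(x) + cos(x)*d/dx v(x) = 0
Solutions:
 v(x) = C1*exp(k*log(cos(x)))


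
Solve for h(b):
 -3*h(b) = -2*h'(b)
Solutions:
 h(b) = C1*exp(3*b/2)


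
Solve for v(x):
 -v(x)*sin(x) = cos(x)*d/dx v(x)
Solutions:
 v(x) = C1*cos(x)


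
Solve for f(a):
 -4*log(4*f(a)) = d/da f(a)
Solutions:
 Integral(1/(log(_y) + 2*log(2)), (_y, f(a)))/4 = C1 - a


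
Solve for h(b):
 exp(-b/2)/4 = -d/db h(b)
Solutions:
 h(b) = C1 + exp(-b/2)/2


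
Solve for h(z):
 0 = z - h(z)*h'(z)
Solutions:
 h(z) = -sqrt(C1 + z^2)
 h(z) = sqrt(C1 + z^2)


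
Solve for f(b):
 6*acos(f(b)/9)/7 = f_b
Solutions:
 Integral(1/acos(_y/9), (_y, f(b))) = C1 + 6*b/7


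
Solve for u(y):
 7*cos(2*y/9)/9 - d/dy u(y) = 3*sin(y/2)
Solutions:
 u(y) = C1 + 7*sin(2*y/9)/2 + 6*cos(y/2)


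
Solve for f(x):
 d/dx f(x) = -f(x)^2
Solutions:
 f(x) = 1/(C1 + x)


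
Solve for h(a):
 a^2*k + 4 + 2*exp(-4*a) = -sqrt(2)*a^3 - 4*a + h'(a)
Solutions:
 h(a) = C1 + sqrt(2)*a^4/4 + a^3*k/3 + 2*a^2 + 4*a - exp(-4*a)/2


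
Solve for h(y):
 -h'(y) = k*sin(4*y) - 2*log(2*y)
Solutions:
 h(y) = C1 + k*cos(4*y)/4 + 2*y*log(y) - 2*y + 2*y*log(2)


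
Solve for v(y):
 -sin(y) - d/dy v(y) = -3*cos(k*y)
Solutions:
 v(y) = C1 + cos(y) + 3*sin(k*y)/k


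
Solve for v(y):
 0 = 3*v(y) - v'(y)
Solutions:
 v(y) = C1*exp(3*y)


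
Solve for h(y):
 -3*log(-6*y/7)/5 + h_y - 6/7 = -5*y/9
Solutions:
 h(y) = C1 - 5*y^2/18 + 3*y*log(-y)/5 + 3*y*(-7*log(7) + 3 + 7*log(6))/35


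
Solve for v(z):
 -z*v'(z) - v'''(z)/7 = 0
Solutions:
 v(z) = C1 + Integral(C2*airyai(-7^(1/3)*z) + C3*airybi(-7^(1/3)*z), z)


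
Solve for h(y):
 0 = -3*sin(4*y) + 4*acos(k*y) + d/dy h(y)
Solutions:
 h(y) = C1 - 4*Piecewise((y*acos(k*y) - sqrt(-k^2*y^2 + 1)/k, Ne(k, 0)), (pi*y/2, True)) - 3*cos(4*y)/4


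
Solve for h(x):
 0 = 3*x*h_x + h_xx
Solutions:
 h(x) = C1 + C2*erf(sqrt(6)*x/2)


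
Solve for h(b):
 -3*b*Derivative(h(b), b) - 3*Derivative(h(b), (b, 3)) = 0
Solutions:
 h(b) = C1 + Integral(C2*airyai(-b) + C3*airybi(-b), b)


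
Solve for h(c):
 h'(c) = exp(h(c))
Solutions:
 h(c) = log(-1/(C1 + c))


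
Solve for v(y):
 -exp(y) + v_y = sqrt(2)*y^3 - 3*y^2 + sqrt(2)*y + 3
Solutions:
 v(y) = C1 + sqrt(2)*y^4/4 - y^3 + sqrt(2)*y^2/2 + 3*y + exp(y)


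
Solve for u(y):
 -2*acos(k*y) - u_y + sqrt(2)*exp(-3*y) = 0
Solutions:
 u(y) = C1 - Piecewise((2*y*acos(k*y) + sqrt(2)*exp(-3*y)/3 - 2*sqrt(-k^2*y^2 + 1)/k, Ne(k, 0)), (pi*y + sqrt(2)*exp(-3*y)/3, True))


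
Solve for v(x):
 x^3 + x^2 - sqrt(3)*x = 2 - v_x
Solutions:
 v(x) = C1 - x^4/4 - x^3/3 + sqrt(3)*x^2/2 + 2*x


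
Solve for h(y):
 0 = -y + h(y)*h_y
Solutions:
 h(y) = -sqrt(C1 + y^2)
 h(y) = sqrt(C1 + y^2)


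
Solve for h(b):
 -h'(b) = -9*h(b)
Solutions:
 h(b) = C1*exp(9*b)


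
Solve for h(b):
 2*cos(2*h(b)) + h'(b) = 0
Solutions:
 h(b) = -asin((C1 + exp(8*b))/(C1 - exp(8*b)))/2 + pi/2
 h(b) = asin((C1 + exp(8*b))/(C1 - exp(8*b)))/2


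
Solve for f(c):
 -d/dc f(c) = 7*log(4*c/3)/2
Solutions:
 f(c) = C1 - 7*c*log(c)/2 - 7*c*log(2) + 7*c/2 + 7*c*log(3)/2


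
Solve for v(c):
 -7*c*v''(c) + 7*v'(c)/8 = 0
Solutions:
 v(c) = C1 + C2*c^(9/8)


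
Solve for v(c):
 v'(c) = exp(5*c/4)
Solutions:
 v(c) = C1 + 4*exp(5*c/4)/5


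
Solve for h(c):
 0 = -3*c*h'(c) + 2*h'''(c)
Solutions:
 h(c) = C1 + Integral(C2*airyai(2^(2/3)*3^(1/3)*c/2) + C3*airybi(2^(2/3)*3^(1/3)*c/2), c)


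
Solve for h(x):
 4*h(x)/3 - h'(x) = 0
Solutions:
 h(x) = C1*exp(4*x/3)


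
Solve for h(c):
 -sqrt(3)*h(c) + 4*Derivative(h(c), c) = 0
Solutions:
 h(c) = C1*exp(sqrt(3)*c/4)


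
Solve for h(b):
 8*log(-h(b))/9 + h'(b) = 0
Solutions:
 -li(-h(b)) = C1 - 8*b/9


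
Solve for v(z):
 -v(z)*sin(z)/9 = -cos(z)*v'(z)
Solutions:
 v(z) = C1/cos(z)^(1/9)


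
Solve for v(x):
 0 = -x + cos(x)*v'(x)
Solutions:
 v(x) = C1 + Integral(x/cos(x), x)


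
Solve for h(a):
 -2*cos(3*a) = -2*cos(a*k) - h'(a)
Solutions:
 h(a) = C1 + 2*sin(3*a)/3 - 2*sin(a*k)/k


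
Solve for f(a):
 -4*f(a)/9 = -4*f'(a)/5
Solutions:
 f(a) = C1*exp(5*a/9)


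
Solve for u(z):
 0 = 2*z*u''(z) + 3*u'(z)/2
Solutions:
 u(z) = C1 + C2*z^(1/4)


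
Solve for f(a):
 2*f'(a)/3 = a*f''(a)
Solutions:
 f(a) = C1 + C2*a^(5/3)


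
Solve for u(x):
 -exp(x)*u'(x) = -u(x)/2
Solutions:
 u(x) = C1*exp(-exp(-x)/2)


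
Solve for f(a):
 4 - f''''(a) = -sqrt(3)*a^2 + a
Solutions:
 f(a) = C1 + C2*a + C3*a^2 + C4*a^3 + sqrt(3)*a^6/360 - a^5/120 + a^4/6


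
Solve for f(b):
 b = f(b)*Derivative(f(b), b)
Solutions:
 f(b) = -sqrt(C1 + b^2)
 f(b) = sqrt(C1 + b^2)


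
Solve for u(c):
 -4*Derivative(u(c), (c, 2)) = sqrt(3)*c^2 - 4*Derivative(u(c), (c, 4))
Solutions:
 u(c) = C1 + C2*c + C3*exp(-c) + C4*exp(c) - sqrt(3)*c^4/48 - sqrt(3)*c^2/4


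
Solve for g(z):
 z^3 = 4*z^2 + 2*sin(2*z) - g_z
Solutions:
 g(z) = C1 - z^4/4 + 4*z^3/3 - cos(2*z)


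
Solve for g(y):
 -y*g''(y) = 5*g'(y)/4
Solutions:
 g(y) = C1 + C2/y^(1/4)


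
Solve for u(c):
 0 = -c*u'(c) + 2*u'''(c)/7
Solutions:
 u(c) = C1 + Integral(C2*airyai(2^(2/3)*7^(1/3)*c/2) + C3*airybi(2^(2/3)*7^(1/3)*c/2), c)


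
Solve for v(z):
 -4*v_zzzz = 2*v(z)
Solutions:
 v(z) = (C1*sin(2^(1/4)*z/2) + C2*cos(2^(1/4)*z/2))*exp(-2^(1/4)*z/2) + (C3*sin(2^(1/4)*z/2) + C4*cos(2^(1/4)*z/2))*exp(2^(1/4)*z/2)


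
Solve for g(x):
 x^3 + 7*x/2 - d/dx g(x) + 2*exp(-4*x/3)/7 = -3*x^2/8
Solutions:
 g(x) = C1 + x^4/4 + x^3/8 + 7*x^2/4 - 3*exp(-4*x/3)/14


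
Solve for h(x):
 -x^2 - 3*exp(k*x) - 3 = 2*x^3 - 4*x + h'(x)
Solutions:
 h(x) = C1 - x^4/2 - x^3/3 + 2*x^2 - 3*x - 3*exp(k*x)/k


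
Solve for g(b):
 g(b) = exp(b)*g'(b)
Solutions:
 g(b) = C1*exp(-exp(-b))


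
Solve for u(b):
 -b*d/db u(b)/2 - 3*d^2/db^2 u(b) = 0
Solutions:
 u(b) = C1 + C2*erf(sqrt(3)*b/6)


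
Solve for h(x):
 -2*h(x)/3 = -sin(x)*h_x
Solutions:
 h(x) = C1*(cos(x) - 1)^(1/3)/(cos(x) + 1)^(1/3)


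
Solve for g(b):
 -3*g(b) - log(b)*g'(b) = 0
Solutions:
 g(b) = C1*exp(-3*li(b))


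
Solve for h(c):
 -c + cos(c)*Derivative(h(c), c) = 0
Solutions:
 h(c) = C1 + Integral(c/cos(c), c)


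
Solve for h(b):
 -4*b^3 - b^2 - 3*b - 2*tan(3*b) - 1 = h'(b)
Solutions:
 h(b) = C1 - b^4 - b^3/3 - 3*b^2/2 - b + 2*log(cos(3*b))/3


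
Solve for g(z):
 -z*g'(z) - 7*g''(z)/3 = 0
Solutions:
 g(z) = C1 + C2*erf(sqrt(42)*z/14)


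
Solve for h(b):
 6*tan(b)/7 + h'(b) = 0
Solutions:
 h(b) = C1 + 6*log(cos(b))/7


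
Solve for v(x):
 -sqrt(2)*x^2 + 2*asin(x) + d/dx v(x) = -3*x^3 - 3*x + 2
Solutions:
 v(x) = C1 - 3*x^4/4 + sqrt(2)*x^3/3 - 3*x^2/2 - 2*x*asin(x) + 2*x - 2*sqrt(1 - x^2)


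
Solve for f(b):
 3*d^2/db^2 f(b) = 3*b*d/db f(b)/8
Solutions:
 f(b) = C1 + C2*erfi(b/4)


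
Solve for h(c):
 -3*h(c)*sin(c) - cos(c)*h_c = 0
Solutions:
 h(c) = C1*cos(c)^3


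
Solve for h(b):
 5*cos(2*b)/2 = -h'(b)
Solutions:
 h(b) = C1 - 5*sin(2*b)/4


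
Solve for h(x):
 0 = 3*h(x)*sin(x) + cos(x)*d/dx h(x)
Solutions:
 h(x) = C1*cos(x)^3


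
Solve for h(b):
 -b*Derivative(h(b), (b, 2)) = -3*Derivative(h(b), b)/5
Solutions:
 h(b) = C1 + C2*b^(8/5)


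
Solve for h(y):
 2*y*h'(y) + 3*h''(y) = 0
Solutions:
 h(y) = C1 + C2*erf(sqrt(3)*y/3)


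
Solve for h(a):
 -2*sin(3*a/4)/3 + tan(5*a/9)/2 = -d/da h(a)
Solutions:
 h(a) = C1 + 9*log(cos(5*a/9))/10 - 8*cos(3*a/4)/9


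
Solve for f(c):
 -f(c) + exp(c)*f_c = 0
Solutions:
 f(c) = C1*exp(-exp(-c))


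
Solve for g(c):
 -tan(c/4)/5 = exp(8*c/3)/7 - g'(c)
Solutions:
 g(c) = C1 + 3*exp(8*c/3)/56 - 4*log(cos(c/4))/5


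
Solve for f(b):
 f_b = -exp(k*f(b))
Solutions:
 f(b) = Piecewise((log(1/(C1*k + b*k))/k, Ne(k, 0)), (nan, True))
 f(b) = Piecewise((C1 - b, Eq(k, 0)), (nan, True))


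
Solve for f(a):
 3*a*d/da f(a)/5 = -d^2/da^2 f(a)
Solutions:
 f(a) = C1 + C2*erf(sqrt(30)*a/10)


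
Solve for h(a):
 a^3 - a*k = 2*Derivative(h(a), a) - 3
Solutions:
 h(a) = C1 + a^4/8 - a^2*k/4 + 3*a/2


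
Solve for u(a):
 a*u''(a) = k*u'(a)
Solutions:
 u(a) = C1 + a^(re(k) + 1)*(C2*sin(log(a)*Abs(im(k))) + C3*cos(log(a)*im(k)))


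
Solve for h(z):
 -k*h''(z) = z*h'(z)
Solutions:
 h(z) = C1 + C2*sqrt(k)*erf(sqrt(2)*z*sqrt(1/k)/2)


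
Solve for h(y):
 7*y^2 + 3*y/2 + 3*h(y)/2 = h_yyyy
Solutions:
 h(y) = C1*exp(-2^(3/4)*3^(1/4)*y/2) + C2*exp(2^(3/4)*3^(1/4)*y/2) + C3*sin(2^(3/4)*3^(1/4)*y/2) + C4*cos(2^(3/4)*3^(1/4)*y/2) - 14*y^2/3 - y


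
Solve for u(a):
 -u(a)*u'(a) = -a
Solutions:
 u(a) = -sqrt(C1 + a^2)
 u(a) = sqrt(C1 + a^2)


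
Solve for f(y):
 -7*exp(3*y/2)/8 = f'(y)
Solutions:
 f(y) = C1 - 7*exp(3*y/2)/12


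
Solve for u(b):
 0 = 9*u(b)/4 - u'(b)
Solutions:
 u(b) = C1*exp(9*b/4)


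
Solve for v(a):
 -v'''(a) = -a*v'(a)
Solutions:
 v(a) = C1 + Integral(C2*airyai(a) + C3*airybi(a), a)


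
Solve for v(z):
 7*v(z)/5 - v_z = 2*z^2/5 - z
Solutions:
 v(z) = C1*exp(7*z/5) + 2*z^2/7 - 15*z/49 - 75/343


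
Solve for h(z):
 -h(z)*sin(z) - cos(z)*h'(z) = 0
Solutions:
 h(z) = C1*cos(z)


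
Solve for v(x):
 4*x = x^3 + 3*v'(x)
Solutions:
 v(x) = C1 - x^4/12 + 2*x^2/3


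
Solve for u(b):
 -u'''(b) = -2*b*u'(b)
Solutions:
 u(b) = C1 + Integral(C2*airyai(2^(1/3)*b) + C3*airybi(2^(1/3)*b), b)


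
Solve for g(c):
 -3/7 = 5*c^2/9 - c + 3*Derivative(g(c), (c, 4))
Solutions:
 g(c) = C1 + C2*c + C3*c^2 + C4*c^3 - c^6/1944 + c^5/360 - c^4/168


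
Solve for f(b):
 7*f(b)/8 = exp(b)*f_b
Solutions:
 f(b) = C1*exp(-7*exp(-b)/8)


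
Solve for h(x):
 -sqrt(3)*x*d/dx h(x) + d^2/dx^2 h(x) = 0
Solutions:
 h(x) = C1 + C2*erfi(sqrt(2)*3^(1/4)*x/2)


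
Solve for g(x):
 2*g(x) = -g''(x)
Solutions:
 g(x) = C1*sin(sqrt(2)*x) + C2*cos(sqrt(2)*x)


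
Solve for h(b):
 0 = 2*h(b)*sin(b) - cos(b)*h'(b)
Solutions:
 h(b) = C1/cos(b)^2


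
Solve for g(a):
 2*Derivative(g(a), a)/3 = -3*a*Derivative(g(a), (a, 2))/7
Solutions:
 g(a) = C1 + C2/a^(5/9)


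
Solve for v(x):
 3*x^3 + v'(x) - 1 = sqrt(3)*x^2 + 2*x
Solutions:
 v(x) = C1 - 3*x^4/4 + sqrt(3)*x^3/3 + x^2 + x


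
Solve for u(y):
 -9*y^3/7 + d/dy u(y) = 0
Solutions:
 u(y) = C1 + 9*y^4/28


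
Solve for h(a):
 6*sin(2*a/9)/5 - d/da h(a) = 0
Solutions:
 h(a) = C1 - 27*cos(2*a/9)/5


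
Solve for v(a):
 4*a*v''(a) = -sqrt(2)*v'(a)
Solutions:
 v(a) = C1 + C2*a^(1 - sqrt(2)/4)


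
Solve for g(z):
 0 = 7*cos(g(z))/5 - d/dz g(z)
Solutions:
 -7*z/5 - log(sin(g(z)) - 1)/2 + log(sin(g(z)) + 1)/2 = C1


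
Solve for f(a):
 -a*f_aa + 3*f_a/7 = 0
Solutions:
 f(a) = C1 + C2*a^(10/7)


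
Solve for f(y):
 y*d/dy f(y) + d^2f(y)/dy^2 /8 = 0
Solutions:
 f(y) = C1 + C2*erf(2*y)


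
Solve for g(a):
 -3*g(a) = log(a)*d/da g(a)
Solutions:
 g(a) = C1*exp(-3*li(a))


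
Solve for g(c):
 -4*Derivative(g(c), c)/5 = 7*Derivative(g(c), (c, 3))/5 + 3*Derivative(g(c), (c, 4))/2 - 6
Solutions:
 g(c) = C1 + C2*exp(c*(-28 + 98*2^(1/3)/(45*sqrt(22341) + 6761)^(1/3) + 2^(2/3)*(45*sqrt(22341) + 6761)^(1/3))/90)*sin(2^(1/3)*sqrt(3)*c*(-2^(1/3)*(45*sqrt(22341) + 6761)^(1/3) + 98/(45*sqrt(22341) + 6761)^(1/3))/90) + C3*exp(c*(-28 + 98*2^(1/3)/(45*sqrt(22341) + 6761)^(1/3) + 2^(2/3)*(45*sqrt(22341) + 6761)^(1/3))/90)*cos(2^(1/3)*sqrt(3)*c*(-2^(1/3)*(45*sqrt(22341) + 6761)^(1/3) + 98/(45*sqrt(22341) + 6761)^(1/3))/90) + C4*exp(-c*(98*2^(1/3)/(45*sqrt(22341) + 6761)^(1/3) + 14 + 2^(2/3)*(45*sqrt(22341) + 6761)^(1/3))/45) + 15*c/2


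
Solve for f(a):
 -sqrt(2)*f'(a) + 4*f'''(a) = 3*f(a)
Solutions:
 f(a) = C1*exp(-3^(1/3)*a*(sqrt(2)*3^(1/3)/(sqrt(3)*sqrt(243 - 2*sqrt(2)) + 27)^(1/3) + (sqrt(3)*sqrt(243 - 2*sqrt(2)) + 27)^(1/3))/12)*sin(3^(1/6)*a*(-3*sqrt(2)/(sqrt(3)*sqrt(243 - 2*sqrt(2)) + 27)^(1/3) + 3^(2/3)*(sqrt(3)*sqrt(243 - 2*sqrt(2)) + 27)^(1/3))/12) + C2*exp(-3^(1/3)*a*(sqrt(2)*3^(1/3)/(sqrt(3)*sqrt(243 - 2*sqrt(2)) + 27)^(1/3) + (sqrt(3)*sqrt(243 - 2*sqrt(2)) + 27)^(1/3))/12)*cos(3^(1/6)*a*(-3*sqrt(2)/(sqrt(3)*sqrt(243 - 2*sqrt(2)) + 27)^(1/3) + 3^(2/3)*(sqrt(3)*sqrt(243 - 2*sqrt(2)) + 27)^(1/3))/12) + C3*exp(3^(1/3)*a*(sqrt(2)*3^(1/3)/(sqrt(3)*sqrt(243 - 2*sqrt(2)) + 27)^(1/3) + (sqrt(3)*sqrt(243 - 2*sqrt(2)) + 27)^(1/3))/6)


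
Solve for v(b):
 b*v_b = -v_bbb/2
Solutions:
 v(b) = C1 + Integral(C2*airyai(-2^(1/3)*b) + C3*airybi(-2^(1/3)*b), b)


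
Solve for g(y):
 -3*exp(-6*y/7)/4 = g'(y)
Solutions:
 g(y) = C1 + 7*exp(-6*y/7)/8


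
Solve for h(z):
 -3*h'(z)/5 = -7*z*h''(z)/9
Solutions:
 h(z) = C1 + C2*z^(62/35)


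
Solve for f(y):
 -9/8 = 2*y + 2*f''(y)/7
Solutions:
 f(y) = C1 + C2*y - 7*y^3/6 - 63*y^2/32


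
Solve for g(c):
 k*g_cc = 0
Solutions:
 g(c) = C1 + C2*c


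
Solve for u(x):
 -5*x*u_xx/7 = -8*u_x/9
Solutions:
 u(x) = C1 + C2*x^(101/45)


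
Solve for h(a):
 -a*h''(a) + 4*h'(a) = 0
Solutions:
 h(a) = C1 + C2*a^5


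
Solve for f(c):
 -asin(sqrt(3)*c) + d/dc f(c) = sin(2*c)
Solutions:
 f(c) = C1 + c*asin(sqrt(3)*c) + sqrt(3)*sqrt(1 - 3*c^2)/3 - cos(2*c)/2


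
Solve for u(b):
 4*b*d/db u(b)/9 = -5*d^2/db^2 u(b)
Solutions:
 u(b) = C1 + C2*erf(sqrt(10)*b/15)


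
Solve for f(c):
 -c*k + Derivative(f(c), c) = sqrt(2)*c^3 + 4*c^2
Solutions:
 f(c) = C1 + sqrt(2)*c^4/4 + 4*c^3/3 + c^2*k/2


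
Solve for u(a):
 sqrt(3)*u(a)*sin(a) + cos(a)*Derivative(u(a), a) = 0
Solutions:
 u(a) = C1*cos(a)^(sqrt(3))


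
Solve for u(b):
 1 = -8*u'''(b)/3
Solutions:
 u(b) = C1 + C2*b + C3*b^2 - b^3/16


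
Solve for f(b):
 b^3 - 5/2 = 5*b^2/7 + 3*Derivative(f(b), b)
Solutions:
 f(b) = C1 + b^4/12 - 5*b^3/63 - 5*b/6


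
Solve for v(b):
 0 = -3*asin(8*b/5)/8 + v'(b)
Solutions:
 v(b) = C1 + 3*b*asin(8*b/5)/8 + 3*sqrt(25 - 64*b^2)/64


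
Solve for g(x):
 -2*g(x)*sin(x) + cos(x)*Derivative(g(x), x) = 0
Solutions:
 g(x) = C1/cos(x)^2


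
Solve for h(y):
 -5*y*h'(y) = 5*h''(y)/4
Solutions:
 h(y) = C1 + C2*erf(sqrt(2)*y)


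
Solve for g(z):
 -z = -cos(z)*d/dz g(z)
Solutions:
 g(z) = C1 + Integral(z/cos(z), z)


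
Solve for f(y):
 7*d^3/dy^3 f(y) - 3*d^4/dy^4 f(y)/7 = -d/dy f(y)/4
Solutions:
 f(y) = C1 + C2*exp(y*(-7^(1/3)*(9*sqrt(807465) + 134699)^(1/3) - 1372*7^(2/3)/(9*sqrt(807465) + 134699)^(1/3) + 196)/36)*sin(sqrt(3)*7^(1/3)*y*(-(9*sqrt(807465) + 134699)^(1/3) + 1372*7^(1/3)/(9*sqrt(807465) + 134699)^(1/3))/36) + C3*exp(y*(-7^(1/3)*(9*sqrt(807465) + 134699)^(1/3) - 1372*7^(2/3)/(9*sqrt(807465) + 134699)^(1/3) + 196)/36)*cos(sqrt(3)*7^(1/3)*y*(-(9*sqrt(807465) + 134699)^(1/3) + 1372*7^(1/3)/(9*sqrt(807465) + 134699)^(1/3))/36) + C4*exp(y*(1372*7^(2/3)/(9*sqrt(807465) + 134699)^(1/3) + 98 + 7^(1/3)*(9*sqrt(807465) + 134699)^(1/3))/18)


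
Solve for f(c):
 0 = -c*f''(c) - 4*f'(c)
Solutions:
 f(c) = C1 + C2/c^3


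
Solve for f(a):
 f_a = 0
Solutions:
 f(a) = C1


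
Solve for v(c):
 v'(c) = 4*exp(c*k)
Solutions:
 v(c) = C1 + 4*exp(c*k)/k


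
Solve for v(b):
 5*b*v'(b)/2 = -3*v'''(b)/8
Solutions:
 v(b) = C1 + Integral(C2*airyai(-20^(1/3)*3^(2/3)*b/3) + C3*airybi(-20^(1/3)*3^(2/3)*b/3), b)


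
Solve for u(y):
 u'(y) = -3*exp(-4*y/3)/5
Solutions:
 u(y) = C1 + 9*exp(-4*y/3)/20


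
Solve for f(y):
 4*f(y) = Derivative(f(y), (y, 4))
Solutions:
 f(y) = C1*exp(-sqrt(2)*y) + C2*exp(sqrt(2)*y) + C3*sin(sqrt(2)*y) + C4*cos(sqrt(2)*y)


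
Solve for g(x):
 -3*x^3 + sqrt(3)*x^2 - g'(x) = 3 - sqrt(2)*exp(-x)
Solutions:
 g(x) = C1 - 3*x^4/4 + sqrt(3)*x^3/3 - 3*x - sqrt(2)*exp(-x)


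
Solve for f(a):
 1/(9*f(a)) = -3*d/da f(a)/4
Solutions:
 f(a) = -sqrt(C1 - 24*a)/9
 f(a) = sqrt(C1 - 24*a)/9


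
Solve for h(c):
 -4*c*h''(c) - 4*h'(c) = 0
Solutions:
 h(c) = C1 + C2*log(c)


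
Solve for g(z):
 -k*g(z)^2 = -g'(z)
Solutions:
 g(z) = -1/(C1 + k*z)


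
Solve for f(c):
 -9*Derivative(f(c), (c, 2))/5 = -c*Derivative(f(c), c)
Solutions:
 f(c) = C1 + C2*erfi(sqrt(10)*c/6)


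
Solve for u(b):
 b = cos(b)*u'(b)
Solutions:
 u(b) = C1 + Integral(b/cos(b), b)


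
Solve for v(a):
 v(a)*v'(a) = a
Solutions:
 v(a) = -sqrt(C1 + a^2)
 v(a) = sqrt(C1 + a^2)


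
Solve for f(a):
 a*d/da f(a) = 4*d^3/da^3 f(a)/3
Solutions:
 f(a) = C1 + Integral(C2*airyai(6^(1/3)*a/2) + C3*airybi(6^(1/3)*a/2), a)


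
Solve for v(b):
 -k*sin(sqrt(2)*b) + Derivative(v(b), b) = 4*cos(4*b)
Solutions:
 v(b) = C1 - sqrt(2)*k*cos(sqrt(2)*b)/2 + sin(4*b)


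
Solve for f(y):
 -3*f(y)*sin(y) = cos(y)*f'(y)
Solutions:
 f(y) = C1*cos(y)^3


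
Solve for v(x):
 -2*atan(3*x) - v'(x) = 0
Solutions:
 v(x) = C1 - 2*x*atan(3*x) + log(9*x^2 + 1)/3


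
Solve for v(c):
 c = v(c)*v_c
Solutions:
 v(c) = -sqrt(C1 + c^2)
 v(c) = sqrt(C1 + c^2)


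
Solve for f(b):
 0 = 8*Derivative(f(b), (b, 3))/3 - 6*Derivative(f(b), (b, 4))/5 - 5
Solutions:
 f(b) = C1 + C2*b + C3*b^2 + C4*exp(20*b/9) + 5*b^3/16


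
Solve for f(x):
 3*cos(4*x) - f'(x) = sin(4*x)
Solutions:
 f(x) = C1 + 3*sin(4*x)/4 + cos(4*x)/4


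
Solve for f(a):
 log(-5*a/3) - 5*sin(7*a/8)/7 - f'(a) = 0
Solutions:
 f(a) = C1 + a*log(-a) - a*log(3) - a + a*log(5) + 40*cos(7*a/8)/49


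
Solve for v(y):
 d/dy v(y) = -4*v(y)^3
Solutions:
 v(y) = -sqrt(2)*sqrt(-1/(C1 - 4*y))/2
 v(y) = sqrt(2)*sqrt(-1/(C1 - 4*y))/2


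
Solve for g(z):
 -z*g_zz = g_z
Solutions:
 g(z) = C1 + C2*log(z)


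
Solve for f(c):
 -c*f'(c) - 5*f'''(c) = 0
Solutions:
 f(c) = C1 + Integral(C2*airyai(-5^(2/3)*c/5) + C3*airybi(-5^(2/3)*c/5), c)


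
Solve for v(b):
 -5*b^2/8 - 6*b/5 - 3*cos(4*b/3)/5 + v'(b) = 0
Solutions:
 v(b) = C1 + 5*b^3/24 + 3*b^2/5 + 9*sin(4*b/3)/20


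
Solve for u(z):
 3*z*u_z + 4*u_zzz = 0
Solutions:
 u(z) = C1 + Integral(C2*airyai(-6^(1/3)*z/2) + C3*airybi(-6^(1/3)*z/2), z)


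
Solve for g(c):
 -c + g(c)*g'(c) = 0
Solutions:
 g(c) = -sqrt(C1 + c^2)
 g(c) = sqrt(C1 + c^2)


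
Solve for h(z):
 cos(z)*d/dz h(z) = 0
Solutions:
 h(z) = C1


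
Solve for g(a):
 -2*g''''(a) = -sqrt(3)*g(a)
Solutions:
 g(a) = C1*exp(-2^(3/4)*3^(1/8)*a/2) + C2*exp(2^(3/4)*3^(1/8)*a/2) + C3*sin(2^(3/4)*3^(1/8)*a/2) + C4*cos(2^(3/4)*3^(1/8)*a/2)


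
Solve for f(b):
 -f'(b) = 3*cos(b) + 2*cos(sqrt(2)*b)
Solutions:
 f(b) = C1 - 3*sin(b) - sqrt(2)*sin(sqrt(2)*b)


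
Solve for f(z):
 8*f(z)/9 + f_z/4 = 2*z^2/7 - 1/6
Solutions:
 f(z) = C1*exp(-32*z/9) + 9*z^2/28 - 81*z/448 - 1959/14336


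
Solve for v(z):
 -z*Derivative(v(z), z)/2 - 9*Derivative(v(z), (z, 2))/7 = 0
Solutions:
 v(z) = C1 + C2*erf(sqrt(7)*z/6)


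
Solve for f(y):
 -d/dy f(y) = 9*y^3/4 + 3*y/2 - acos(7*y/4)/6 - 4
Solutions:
 f(y) = C1 - 9*y^4/16 - 3*y^2/4 + y*acos(7*y/4)/6 + 4*y - sqrt(16 - 49*y^2)/42


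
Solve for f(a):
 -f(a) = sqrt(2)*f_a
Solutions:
 f(a) = C1*exp(-sqrt(2)*a/2)


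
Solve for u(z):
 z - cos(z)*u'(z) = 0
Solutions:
 u(z) = C1 + Integral(z/cos(z), z)


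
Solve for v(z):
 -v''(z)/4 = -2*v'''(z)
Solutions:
 v(z) = C1 + C2*z + C3*exp(z/8)


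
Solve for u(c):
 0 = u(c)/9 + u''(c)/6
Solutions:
 u(c) = C1*sin(sqrt(6)*c/3) + C2*cos(sqrt(6)*c/3)


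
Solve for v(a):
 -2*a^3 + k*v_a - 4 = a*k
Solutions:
 v(a) = C1 + a^4/(2*k) + a^2/2 + 4*a/k


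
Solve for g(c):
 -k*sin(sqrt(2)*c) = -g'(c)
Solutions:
 g(c) = C1 - sqrt(2)*k*cos(sqrt(2)*c)/2


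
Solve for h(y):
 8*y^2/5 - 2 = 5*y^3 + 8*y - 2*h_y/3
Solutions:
 h(y) = C1 + 15*y^4/8 - 4*y^3/5 + 6*y^2 + 3*y


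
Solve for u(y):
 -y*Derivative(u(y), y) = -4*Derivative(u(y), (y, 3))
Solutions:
 u(y) = C1 + Integral(C2*airyai(2^(1/3)*y/2) + C3*airybi(2^(1/3)*y/2), y)


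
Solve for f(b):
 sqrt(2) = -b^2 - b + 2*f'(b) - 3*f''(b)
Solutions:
 f(b) = C1 + C2*exp(2*b/3) + b^3/6 + b^2 + sqrt(2)*b/2 + 3*b


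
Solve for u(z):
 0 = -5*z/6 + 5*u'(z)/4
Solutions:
 u(z) = C1 + z^2/3


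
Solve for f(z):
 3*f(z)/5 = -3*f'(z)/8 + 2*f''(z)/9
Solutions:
 f(z) = C1*exp(3*z*(45 - sqrt(9705))/160) + C2*exp(3*z*(45 + sqrt(9705))/160)


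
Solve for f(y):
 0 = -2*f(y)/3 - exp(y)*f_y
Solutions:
 f(y) = C1*exp(2*exp(-y)/3)


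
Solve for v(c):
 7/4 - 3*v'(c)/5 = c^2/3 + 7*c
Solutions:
 v(c) = C1 - 5*c^3/27 - 35*c^2/6 + 35*c/12


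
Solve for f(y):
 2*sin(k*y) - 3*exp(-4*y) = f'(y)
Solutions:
 f(y) = C1 + 3*exp(-4*y)/4 - 2*cos(k*y)/k


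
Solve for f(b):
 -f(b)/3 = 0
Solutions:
 f(b) = 0


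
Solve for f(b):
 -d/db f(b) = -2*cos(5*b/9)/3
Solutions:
 f(b) = C1 + 6*sin(5*b/9)/5


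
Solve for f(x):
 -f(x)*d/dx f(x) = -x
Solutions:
 f(x) = -sqrt(C1 + x^2)
 f(x) = sqrt(C1 + x^2)


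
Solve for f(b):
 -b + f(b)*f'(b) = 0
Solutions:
 f(b) = -sqrt(C1 + b^2)
 f(b) = sqrt(C1 + b^2)


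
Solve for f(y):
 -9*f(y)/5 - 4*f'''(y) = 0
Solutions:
 f(y) = C3*exp(-3^(2/3)*50^(1/3)*y/10) + (C1*sin(3*3^(1/6)*50^(1/3)*y/20) + C2*cos(3*3^(1/6)*50^(1/3)*y/20))*exp(3^(2/3)*50^(1/3)*y/20)


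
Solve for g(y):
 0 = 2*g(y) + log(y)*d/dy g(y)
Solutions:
 g(y) = C1*exp(-2*li(y))


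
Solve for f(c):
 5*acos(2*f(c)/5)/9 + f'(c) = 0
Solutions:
 Integral(1/acos(2*_y/5), (_y, f(c))) = C1 - 5*c/9


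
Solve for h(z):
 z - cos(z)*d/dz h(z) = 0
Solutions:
 h(z) = C1 + Integral(z/cos(z), z)


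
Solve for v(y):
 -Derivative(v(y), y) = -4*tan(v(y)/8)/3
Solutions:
 v(y) = -8*asin(C1*exp(y/6)) + 8*pi
 v(y) = 8*asin(C1*exp(y/6))


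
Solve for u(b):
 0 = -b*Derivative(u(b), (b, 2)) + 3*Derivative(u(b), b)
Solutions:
 u(b) = C1 + C2*b^4


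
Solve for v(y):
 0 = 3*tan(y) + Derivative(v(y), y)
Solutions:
 v(y) = C1 + 3*log(cos(y))


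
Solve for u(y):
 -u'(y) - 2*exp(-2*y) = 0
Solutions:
 u(y) = C1 + exp(-2*y)


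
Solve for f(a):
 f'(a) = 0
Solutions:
 f(a) = C1


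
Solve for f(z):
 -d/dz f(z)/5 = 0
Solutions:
 f(z) = C1


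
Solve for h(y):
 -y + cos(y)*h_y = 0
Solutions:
 h(y) = C1 + Integral(y/cos(y), y)


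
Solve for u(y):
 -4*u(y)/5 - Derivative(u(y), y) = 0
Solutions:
 u(y) = C1*exp(-4*y/5)


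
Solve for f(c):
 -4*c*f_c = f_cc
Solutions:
 f(c) = C1 + C2*erf(sqrt(2)*c)


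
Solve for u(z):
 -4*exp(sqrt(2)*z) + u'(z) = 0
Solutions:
 u(z) = C1 + 2*sqrt(2)*exp(sqrt(2)*z)


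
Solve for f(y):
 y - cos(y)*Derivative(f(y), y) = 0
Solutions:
 f(y) = C1 + Integral(y/cos(y), y)


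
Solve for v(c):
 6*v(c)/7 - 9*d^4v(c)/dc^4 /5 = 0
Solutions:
 v(c) = C1*exp(-10^(1/4)*21^(3/4)*c/21) + C2*exp(10^(1/4)*21^(3/4)*c/21) + C3*sin(10^(1/4)*21^(3/4)*c/21) + C4*cos(10^(1/4)*21^(3/4)*c/21)


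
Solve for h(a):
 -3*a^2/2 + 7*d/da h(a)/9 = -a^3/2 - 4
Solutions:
 h(a) = C1 - 9*a^4/56 + 9*a^3/14 - 36*a/7


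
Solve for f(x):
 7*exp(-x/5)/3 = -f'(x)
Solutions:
 f(x) = C1 + 35*exp(-x/5)/3


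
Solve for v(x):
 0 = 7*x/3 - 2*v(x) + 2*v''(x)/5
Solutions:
 v(x) = C1*exp(-sqrt(5)*x) + C2*exp(sqrt(5)*x) + 7*x/6


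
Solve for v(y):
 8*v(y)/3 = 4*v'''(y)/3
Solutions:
 v(y) = C3*exp(2^(1/3)*y) + (C1*sin(2^(1/3)*sqrt(3)*y/2) + C2*cos(2^(1/3)*sqrt(3)*y/2))*exp(-2^(1/3)*y/2)


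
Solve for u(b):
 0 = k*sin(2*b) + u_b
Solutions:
 u(b) = C1 + k*cos(2*b)/2


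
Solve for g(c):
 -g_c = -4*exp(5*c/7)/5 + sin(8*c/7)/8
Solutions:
 g(c) = C1 + 28*exp(5*c/7)/25 + 7*cos(8*c/7)/64


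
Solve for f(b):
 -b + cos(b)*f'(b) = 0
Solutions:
 f(b) = C1 + Integral(b/cos(b), b)


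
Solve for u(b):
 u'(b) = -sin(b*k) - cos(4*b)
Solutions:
 u(b) = C1 - sin(4*b)/4 + cos(b*k)/k


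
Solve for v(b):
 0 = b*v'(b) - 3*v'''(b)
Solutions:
 v(b) = C1 + Integral(C2*airyai(3^(2/3)*b/3) + C3*airybi(3^(2/3)*b/3), b)


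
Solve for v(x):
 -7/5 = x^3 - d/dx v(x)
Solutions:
 v(x) = C1 + x^4/4 + 7*x/5


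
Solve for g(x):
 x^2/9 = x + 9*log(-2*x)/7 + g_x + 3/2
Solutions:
 g(x) = C1 + x^3/27 - x^2/2 - 9*x*log(-x)/7 + 3*x*(-6*log(2) - 1)/14


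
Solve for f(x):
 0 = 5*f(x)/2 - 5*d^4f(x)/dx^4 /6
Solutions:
 f(x) = C1*exp(-3^(1/4)*x) + C2*exp(3^(1/4)*x) + C3*sin(3^(1/4)*x) + C4*cos(3^(1/4)*x)


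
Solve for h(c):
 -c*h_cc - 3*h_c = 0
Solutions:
 h(c) = C1 + C2/c^2


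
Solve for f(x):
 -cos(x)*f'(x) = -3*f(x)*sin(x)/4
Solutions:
 f(x) = C1/cos(x)^(3/4)


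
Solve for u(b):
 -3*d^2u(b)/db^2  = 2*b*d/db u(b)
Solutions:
 u(b) = C1 + C2*erf(sqrt(3)*b/3)


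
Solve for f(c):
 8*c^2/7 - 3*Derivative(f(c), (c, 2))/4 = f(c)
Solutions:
 f(c) = C1*sin(2*sqrt(3)*c/3) + C2*cos(2*sqrt(3)*c/3) + 8*c^2/7 - 12/7


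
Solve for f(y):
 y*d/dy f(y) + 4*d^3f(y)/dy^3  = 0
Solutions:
 f(y) = C1 + Integral(C2*airyai(-2^(1/3)*y/2) + C3*airybi(-2^(1/3)*y/2), y)


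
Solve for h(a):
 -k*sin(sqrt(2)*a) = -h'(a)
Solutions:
 h(a) = C1 - sqrt(2)*k*cos(sqrt(2)*a)/2


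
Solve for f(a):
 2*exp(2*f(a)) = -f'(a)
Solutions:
 f(a) = log(-sqrt(-1/(C1 - 2*a))) - log(2)/2
 f(a) = log(-1/(C1 - 2*a))/2 - log(2)/2


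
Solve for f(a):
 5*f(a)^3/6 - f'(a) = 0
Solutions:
 f(a) = -sqrt(3)*sqrt(-1/(C1 + 5*a))
 f(a) = sqrt(3)*sqrt(-1/(C1 + 5*a))


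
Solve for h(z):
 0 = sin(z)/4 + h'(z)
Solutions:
 h(z) = C1 + cos(z)/4


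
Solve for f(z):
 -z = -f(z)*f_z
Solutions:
 f(z) = -sqrt(C1 + z^2)
 f(z) = sqrt(C1 + z^2)


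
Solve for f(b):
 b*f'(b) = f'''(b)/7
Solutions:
 f(b) = C1 + Integral(C2*airyai(7^(1/3)*b) + C3*airybi(7^(1/3)*b), b)


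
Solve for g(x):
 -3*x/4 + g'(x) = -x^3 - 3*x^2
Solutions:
 g(x) = C1 - x^4/4 - x^3 + 3*x^2/8


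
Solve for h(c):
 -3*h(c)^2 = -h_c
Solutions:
 h(c) = -1/(C1 + 3*c)


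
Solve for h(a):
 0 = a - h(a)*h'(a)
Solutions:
 h(a) = -sqrt(C1 + a^2)
 h(a) = sqrt(C1 + a^2)


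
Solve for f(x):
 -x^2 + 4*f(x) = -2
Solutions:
 f(x) = x^2/4 - 1/2


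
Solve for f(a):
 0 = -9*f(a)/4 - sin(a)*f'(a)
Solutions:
 f(a) = C1*(cos(a) + 1)^(9/8)/(cos(a) - 1)^(9/8)


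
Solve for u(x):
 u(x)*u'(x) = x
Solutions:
 u(x) = -sqrt(C1 + x^2)
 u(x) = sqrt(C1 + x^2)


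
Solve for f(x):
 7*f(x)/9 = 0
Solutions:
 f(x) = 0


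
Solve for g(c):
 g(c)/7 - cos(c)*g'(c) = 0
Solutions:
 g(c) = C1*(sin(c) + 1)^(1/14)/(sin(c) - 1)^(1/14)


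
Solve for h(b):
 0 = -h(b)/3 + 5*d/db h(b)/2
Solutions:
 h(b) = C1*exp(2*b/15)


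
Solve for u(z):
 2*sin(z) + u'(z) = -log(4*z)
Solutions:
 u(z) = C1 - z*log(z) - 2*z*log(2) + z + 2*cos(z)


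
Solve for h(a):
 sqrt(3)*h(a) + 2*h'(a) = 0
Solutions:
 h(a) = C1*exp(-sqrt(3)*a/2)


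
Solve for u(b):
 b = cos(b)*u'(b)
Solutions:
 u(b) = C1 + Integral(b/cos(b), b)


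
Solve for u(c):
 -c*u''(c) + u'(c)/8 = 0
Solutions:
 u(c) = C1 + C2*c^(9/8)


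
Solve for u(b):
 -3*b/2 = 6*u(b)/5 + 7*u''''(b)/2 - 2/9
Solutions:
 u(b) = -5*b/4 + (C1*sin(3^(1/4)*35^(3/4)*b/35) + C2*cos(3^(1/4)*35^(3/4)*b/35))*exp(-3^(1/4)*35^(3/4)*b/35) + (C3*sin(3^(1/4)*35^(3/4)*b/35) + C4*cos(3^(1/4)*35^(3/4)*b/35))*exp(3^(1/4)*35^(3/4)*b/35) + 5/27


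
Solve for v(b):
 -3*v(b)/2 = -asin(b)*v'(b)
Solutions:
 v(b) = C1*exp(3*Integral(1/asin(b), b)/2)


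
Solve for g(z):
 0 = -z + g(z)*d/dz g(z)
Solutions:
 g(z) = -sqrt(C1 + z^2)
 g(z) = sqrt(C1 + z^2)


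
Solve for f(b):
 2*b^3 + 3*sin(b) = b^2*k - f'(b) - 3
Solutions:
 f(b) = C1 - b^4/2 + b^3*k/3 - 3*b + 3*cos(b)


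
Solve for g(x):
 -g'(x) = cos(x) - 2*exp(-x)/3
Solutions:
 g(x) = C1 - sin(x) - 2*exp(-x)/3


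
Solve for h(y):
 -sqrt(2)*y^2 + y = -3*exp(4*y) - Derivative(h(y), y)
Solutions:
 h(y) = C1 + sqrt(2)*y^3/3 - y^2/2 - 3*exp(4*y)/4


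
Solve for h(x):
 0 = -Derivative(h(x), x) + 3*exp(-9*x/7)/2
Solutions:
 h(x) = C1 - 7*exp(-9*x/7)/6


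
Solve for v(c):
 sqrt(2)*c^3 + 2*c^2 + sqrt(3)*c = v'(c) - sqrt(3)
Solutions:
 v(c) = C1 + sqrt(2)*c^4/4 + 2*c^3/3 + sqrt(3)*c^2/2 + sqrt(3)*c


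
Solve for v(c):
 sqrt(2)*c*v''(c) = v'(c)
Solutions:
 v(c) = C1 + C2*c^(sqrt(2)/2 + 1)


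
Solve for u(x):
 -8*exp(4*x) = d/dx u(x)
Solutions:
 u(x) = C1 - 2*exp(4*x)


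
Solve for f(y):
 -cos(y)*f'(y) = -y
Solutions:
 f(y) = C1 + Integral(y/cos(y), y)


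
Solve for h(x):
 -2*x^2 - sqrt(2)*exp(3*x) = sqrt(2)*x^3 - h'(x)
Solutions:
 h(x) = C1 + sqrt(2)*x^4/4 + 2*x^3/3 + sqrt(2)*exp(3*x)/3


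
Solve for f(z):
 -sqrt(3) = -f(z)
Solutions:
 f(z) = sqrt(3)


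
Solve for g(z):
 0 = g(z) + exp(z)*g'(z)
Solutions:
 g(z) = C1*exp(exp(-z))


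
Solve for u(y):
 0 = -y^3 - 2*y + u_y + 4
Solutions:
 u(y) = C1 + y^4/4 + y^2 - 4*y


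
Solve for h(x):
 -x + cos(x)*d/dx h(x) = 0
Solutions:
 h(x) = C1 + Integral(x/cos(x), x)


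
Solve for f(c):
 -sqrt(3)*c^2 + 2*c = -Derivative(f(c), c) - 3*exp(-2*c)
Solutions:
 f(c) = C1 + sqrt(3)*c^3/3 - c^2 + 3*exp(-2*c)/2


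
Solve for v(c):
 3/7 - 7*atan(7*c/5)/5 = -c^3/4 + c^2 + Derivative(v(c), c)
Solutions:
 v(c) = C1 + c^4/16 - c^3/3 - 7*c*atan(7*c/5)/5 + 3*c/7 + log(49*c^2 + 25)/2


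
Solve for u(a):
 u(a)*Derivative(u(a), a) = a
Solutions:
 u(a) = -sqrt(C1 + a^2)
 u(a) = sqrt(C1 + a^2)


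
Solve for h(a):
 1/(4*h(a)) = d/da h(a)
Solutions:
 h(a) = -sqrt(C1 + 2*a)/2
 h(a) = sqrt(C1 + 2*a)/2


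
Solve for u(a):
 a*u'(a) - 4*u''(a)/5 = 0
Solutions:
 u(a) = C1 + C2*erfi(sqrt(10)*a/4)
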